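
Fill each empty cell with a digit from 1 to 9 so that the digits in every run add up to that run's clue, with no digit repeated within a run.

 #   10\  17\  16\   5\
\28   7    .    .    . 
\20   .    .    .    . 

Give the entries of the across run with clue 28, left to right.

7 8 9 4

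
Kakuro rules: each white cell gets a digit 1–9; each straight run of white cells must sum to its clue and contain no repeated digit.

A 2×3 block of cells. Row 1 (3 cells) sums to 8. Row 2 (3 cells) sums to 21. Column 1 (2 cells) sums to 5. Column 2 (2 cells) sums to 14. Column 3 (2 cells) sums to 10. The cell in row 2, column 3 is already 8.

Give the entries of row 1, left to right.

(1,2) = 5: only digit in both the 8-across and 14-down candidate sets.
(1,3) = 10 − 8 = 2 completes the 10 down.
Given what's placed, (2,1) must be 4 to fit the 21 across and 5 down.
(2,2) = 21 − 12 = 9 completes the 21 across.
(1,1) = 8 − 7 = 1 completes the 8 across.

1, 5, 2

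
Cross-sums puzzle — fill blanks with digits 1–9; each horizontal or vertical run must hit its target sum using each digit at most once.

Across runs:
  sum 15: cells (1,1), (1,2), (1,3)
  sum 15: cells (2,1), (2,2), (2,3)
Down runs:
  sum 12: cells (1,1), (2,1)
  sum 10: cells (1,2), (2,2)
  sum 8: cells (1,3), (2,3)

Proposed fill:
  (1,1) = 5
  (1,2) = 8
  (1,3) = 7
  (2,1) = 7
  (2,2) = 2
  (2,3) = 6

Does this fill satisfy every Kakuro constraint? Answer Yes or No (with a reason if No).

No — the across run (1,1)–(1,3) sums to 20, not 15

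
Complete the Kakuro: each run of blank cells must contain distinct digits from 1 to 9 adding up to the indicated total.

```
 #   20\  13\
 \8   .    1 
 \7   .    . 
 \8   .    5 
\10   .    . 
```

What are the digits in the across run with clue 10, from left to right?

R1C1 = 8 − 1 = 7 completes the 8 across.
R3C1 = 8 − 5 = 3 completes the 8 across.
Nothing is forced directly, so branch on R2C2, whose candidates are 3 or 4. If R2C2 = 4: then R2C1 would have to be in {3} for the 7 across but in {1,2,4,6,8,9} for the 20 down — contradiction. So R2C2 = 3.
R2C1 = 7 − 3 = 4 completes the 7 across.
R4C1 = 20 − 14 = 6 completes the 20 down.
R4C2 = 10 − 6 = 4 completes the 10 across.

6, 4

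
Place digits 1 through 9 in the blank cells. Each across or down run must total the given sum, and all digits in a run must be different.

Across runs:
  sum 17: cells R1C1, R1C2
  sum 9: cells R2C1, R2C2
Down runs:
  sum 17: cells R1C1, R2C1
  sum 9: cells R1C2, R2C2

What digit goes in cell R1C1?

9

17 in 2 cells must be {8,9}.
The 17 across and the 9 down share only 8, so R1C2 = 8.
The 9 across and the 17 down share only 8, so R2C1 = 8.
R2C2 = 9 − 8 = 1 completes the 9 across.
R1C1 = 17 − 8 = 9 completes the 17 across.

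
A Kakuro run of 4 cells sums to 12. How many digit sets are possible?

2

4 distinct digits from 1–9 sum between 10 and 30.
Enumerating: {1,2,3,6}, {1,2,4,5}.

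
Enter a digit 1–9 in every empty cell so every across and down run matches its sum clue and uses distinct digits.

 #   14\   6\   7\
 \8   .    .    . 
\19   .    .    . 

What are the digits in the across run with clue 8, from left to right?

The 8 across and the 14 down share only 5, so R1C1 = 5.
R2C1 = 14 − 5 = 9 completes the 14 down.
Nothing is forced directly, so branch on R2C2, whose candidates are 2 or 4. If R2C2 = 2: then R1C2 would have to be in {1,2} for the 8 across but in {4} for the 6 down — contradiction. So R2C2 = 4.
R1C2 = 6 − 4 = 2 completes the 6 down.
R1C3 = 8 − 7 = 1 completes the 8 across.
R2C3 = 19 − 13 = 6 completes the 19 across.

5, 2, 1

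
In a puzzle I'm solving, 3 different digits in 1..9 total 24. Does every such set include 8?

Yes

The only way to make 24 from 3 distinct digits is {7,8,9}, which contains 8.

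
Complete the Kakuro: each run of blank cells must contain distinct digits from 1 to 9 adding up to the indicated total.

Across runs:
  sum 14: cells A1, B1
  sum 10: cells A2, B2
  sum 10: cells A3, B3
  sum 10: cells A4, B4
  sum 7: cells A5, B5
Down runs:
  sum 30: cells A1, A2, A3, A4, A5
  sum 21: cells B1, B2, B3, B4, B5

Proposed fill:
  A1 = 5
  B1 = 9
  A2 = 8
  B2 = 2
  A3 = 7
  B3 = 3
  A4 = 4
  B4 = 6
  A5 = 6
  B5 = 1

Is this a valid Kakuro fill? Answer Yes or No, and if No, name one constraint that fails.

Across: 5+9=14; 8+2=10; 7+3=10; 4+6=10; 6+1=7. Down: 5+8+7+4+6=30; 9+2+3+6+1=21. No digit repeats within any run.

Yes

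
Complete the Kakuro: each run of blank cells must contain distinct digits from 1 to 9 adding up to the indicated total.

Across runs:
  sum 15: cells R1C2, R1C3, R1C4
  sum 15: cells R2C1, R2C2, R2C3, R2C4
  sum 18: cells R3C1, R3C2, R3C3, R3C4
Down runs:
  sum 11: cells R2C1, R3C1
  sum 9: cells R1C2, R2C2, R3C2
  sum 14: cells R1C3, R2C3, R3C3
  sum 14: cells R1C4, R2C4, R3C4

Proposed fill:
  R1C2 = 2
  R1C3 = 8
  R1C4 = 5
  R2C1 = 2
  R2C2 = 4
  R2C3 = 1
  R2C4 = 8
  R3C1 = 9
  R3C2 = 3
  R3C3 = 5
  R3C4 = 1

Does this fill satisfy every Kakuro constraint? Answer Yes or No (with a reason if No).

Yes

Across: 2+8+5=15; 2+4+1+8=15; 9+3+5+1=18. Down: 2+9=11; 2+4+3=9; 8+1+5=14; 5+8+1=14. No digit repeats within any run.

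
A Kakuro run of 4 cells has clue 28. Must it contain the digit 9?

Yes

Every partition of 28 into 4 distinct digits includes 9: {4,7,8,9}, {5,6,8,9}.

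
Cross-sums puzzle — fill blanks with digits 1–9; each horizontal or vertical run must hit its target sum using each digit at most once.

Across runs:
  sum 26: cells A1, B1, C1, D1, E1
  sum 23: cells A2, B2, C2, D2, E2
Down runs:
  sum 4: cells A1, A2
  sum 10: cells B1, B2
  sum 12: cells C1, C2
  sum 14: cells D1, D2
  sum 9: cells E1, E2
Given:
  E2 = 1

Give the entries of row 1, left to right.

1, 4, 7, 6, 8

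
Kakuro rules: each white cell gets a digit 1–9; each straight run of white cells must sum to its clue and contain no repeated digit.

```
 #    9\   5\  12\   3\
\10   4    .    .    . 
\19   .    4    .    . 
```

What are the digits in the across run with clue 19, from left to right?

10 in 4 cells must be {1,2,3,4}; 3 in 2 cells must be {1,2}.
R1C2 = 5 − 4 = 1 completes the 5 down.
Given what's placed, R1C3 must be 3 to fit the 10 across and 12 down.
R1C4 = 10 − 8 = 2 completes the 10 across.
R2C1 = 9 − 4 = 5 completes the 9 down.
R2C3 = 12 − 3 = 9 completes the 12 down.
R2C4 = 19 − 18 = 1 completes the 19 across.

5 4 9 1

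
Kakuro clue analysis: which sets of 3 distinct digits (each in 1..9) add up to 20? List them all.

{3,8,9}; {4,7,9}; {5,6,9}; {5,7,8}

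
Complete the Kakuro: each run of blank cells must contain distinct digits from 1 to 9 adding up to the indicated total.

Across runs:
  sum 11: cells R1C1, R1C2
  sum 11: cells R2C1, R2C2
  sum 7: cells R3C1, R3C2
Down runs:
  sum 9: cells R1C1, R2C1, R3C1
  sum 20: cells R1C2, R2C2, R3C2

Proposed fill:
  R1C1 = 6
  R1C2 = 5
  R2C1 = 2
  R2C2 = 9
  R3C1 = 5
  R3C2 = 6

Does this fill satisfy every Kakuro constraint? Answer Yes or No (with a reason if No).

No — the down run R1C1–R3C1 sums to 13, not 9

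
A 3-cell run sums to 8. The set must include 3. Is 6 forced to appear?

The only way to make 8 from 3 distinct digits under that restriction is {1,3,4}, which does not contain 6.

No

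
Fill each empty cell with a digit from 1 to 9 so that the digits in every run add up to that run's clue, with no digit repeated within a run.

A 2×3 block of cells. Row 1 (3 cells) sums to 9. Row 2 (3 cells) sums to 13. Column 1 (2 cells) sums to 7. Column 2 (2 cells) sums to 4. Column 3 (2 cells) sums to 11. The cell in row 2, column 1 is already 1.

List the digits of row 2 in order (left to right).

4 in 2 cells must be {1,3}.
(1,1) = 7 − 1 = 6 completes the 7 down.
(1,2) = 1: the only remaining digit allowed by both the 9 across and the 4 down.
(1,3) = 9 − 7 = 2 completes the 9 across.
(2,2) = 4 − 1 = 3 completes the 4 down.
(2,3) = 13 − 4 = 9 completes the 13 across.

1 3 9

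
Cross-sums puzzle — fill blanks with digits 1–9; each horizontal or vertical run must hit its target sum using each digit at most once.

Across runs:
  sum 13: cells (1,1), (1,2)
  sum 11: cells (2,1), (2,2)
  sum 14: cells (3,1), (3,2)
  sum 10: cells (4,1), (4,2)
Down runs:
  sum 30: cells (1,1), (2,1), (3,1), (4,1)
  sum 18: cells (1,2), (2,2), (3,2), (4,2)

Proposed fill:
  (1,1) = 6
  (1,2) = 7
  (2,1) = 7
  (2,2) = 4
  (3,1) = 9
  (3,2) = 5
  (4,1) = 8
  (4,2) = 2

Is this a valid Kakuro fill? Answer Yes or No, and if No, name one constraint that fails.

Yes

Across: 6+7=13; 7+4=11; 9+5=14; 8+2=10. Down: 6+7+9+8=30; 7+4+5+2=18. No digit repeats within any run.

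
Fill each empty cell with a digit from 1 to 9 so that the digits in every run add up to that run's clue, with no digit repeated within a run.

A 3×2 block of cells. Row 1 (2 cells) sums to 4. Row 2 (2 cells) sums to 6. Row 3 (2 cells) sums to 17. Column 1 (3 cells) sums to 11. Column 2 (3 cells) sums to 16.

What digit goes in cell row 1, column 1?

1

4 in 2 cells must be {1,3}; 17 in 2 cells must be {8,9}.
The 17 across and the 11 down share only 8, so (3,1) = 8.
(3,2) = 17 − 8 = 9 completes the 17 across.
Given what's placed, (1,1) must be 1 to fit the 4 across and 11 down.
(1,2) = 4 − 1 = 3 completes the 4 across.
(2,1) = 11 − 9 = 2 completes the 11 down.
(2,2) = 6 − 2 = 4 completes the 6 across.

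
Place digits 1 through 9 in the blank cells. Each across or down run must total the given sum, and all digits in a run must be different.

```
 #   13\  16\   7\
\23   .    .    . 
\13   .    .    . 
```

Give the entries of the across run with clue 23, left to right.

23 in 3 cells must be {6,8,9}; 16 in 2 cells must be {7,9}.
The 23 across and the 16 down share only 9, so R1C2 = 9.
Given what's placed, R1C3 must be 6 to fit the 23 across and 7 down.
R2C2 = 16 − 9 = 7 completes the 16 down.
R2C3 = 7 − 6 = 1 completes the 7 down.
R1C1 = 23 − 15 = 8 completes the 23 across.
R2C1 = 13 − 8 = 5 completes the 13 across.

8, 9, 6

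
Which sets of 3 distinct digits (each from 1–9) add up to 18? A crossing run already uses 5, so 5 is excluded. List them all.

{1,8,9}; {2,7,9}; {3,6,9}; {3,7,8}; {4,6,8}

3 distinct digits from 1–9 sum between 6 and 24.
Dropping sets that contain 5.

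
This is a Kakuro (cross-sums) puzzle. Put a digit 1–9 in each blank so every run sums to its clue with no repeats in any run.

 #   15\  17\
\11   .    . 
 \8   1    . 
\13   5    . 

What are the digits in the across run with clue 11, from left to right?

R1C1 = 15 − 6 = 9 completes the 15 down.
R1C2 = 11 − 9 = 2 completes the 11 across.
R2C2 = 8 − 1 = 7 completes the 8 across.
R3C2 = 13 − 5 = 8 completes the 13 across.

9, 2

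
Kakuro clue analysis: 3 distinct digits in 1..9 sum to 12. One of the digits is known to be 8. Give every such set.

{1,3,8}

3 distinct digits from 1–9 sum between 6 and 24.
Keeping only sets containing 8.
Only one set works: {1,3,8}.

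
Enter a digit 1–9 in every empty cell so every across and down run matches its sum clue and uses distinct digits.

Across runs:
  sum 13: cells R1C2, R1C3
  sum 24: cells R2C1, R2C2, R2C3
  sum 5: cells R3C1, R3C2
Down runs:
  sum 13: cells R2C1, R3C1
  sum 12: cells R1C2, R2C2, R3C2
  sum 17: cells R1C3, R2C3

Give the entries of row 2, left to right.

9 7 8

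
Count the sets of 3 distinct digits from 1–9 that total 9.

3 distinct digits from 1–9 sum between 6 and 24.
Enumerating: {1,2,6}, {1,3,5}, {2,3,4}.

3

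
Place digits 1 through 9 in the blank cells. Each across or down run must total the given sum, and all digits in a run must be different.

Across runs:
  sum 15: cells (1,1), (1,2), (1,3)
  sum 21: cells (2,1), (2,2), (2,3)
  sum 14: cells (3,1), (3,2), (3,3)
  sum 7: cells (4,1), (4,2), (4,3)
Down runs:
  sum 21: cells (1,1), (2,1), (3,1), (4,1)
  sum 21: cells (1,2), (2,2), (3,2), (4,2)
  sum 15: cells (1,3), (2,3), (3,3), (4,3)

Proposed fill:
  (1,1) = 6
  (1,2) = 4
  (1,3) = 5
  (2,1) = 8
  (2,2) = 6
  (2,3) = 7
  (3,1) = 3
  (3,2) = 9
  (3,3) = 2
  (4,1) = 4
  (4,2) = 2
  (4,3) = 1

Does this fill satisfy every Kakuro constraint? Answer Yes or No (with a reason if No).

Yes

Across: 6+4+5=15; 8+6+7=21; 3+9+2=14; 4+2+1=7. Down: 6+8+3+4=21; 4+6+9+2=21; 5+7+2+1=15. No digit repeats within any run.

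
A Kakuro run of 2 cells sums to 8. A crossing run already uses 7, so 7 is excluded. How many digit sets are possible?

2

2 distinct digits from 1–9 sum between 3 and 17.
Dropping sets that contain 7.
Enumerating: {2,6}, {3,5}.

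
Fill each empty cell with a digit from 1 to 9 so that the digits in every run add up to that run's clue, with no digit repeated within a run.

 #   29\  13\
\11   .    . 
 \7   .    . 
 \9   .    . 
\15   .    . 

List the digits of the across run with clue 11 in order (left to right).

7 4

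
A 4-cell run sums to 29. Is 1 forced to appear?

The only way to make 29 from 4 distinct digits is {5,7,8,9}, which does not contain 1.

No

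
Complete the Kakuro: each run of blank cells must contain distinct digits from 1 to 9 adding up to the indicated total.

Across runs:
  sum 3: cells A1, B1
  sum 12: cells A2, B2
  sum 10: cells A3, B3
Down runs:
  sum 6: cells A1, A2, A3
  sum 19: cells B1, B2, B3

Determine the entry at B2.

9

3 in 2 cells must be {1,2}; 6 in 3 cells must be {1,2,3}.
The 3 across and the 19 down share only 2, so B1 = 2.
The 12 across and the 6 down share only 3, so A2 = 3.
B2 = 12 − 3 = 9 completes the 12 across.
B3 = 19 − 11 = 8 completes the 19 down.
A1 = 3 − 2 = 1 completes the 3 across.
A3 = 10 − 8 = 2 completes the 10 across.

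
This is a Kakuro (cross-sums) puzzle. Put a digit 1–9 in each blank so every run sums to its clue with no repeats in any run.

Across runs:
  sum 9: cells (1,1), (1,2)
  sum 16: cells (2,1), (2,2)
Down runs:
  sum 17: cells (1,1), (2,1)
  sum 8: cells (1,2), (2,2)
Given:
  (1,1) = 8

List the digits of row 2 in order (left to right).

9 7

16 in 2 cells must be {7,9}; 17 in 2 cells must be {8,9}.
(1,2) = 9 − 8 = 1 completes the 9 across.
(2,1) = 17 − 8 = 9 completes the 17 down.
(2,2) = 16 − 9 = 7 completes the 16 across.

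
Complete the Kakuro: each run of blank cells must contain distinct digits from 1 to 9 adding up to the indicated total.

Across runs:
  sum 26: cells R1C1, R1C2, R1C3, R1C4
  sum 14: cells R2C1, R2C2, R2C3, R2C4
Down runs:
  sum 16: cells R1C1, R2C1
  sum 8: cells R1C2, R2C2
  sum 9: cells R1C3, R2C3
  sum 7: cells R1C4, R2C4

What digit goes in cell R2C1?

7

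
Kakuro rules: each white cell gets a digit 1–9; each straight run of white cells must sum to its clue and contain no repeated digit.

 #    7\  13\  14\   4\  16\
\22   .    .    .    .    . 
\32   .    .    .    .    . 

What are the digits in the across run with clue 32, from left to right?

5 9 8 3 7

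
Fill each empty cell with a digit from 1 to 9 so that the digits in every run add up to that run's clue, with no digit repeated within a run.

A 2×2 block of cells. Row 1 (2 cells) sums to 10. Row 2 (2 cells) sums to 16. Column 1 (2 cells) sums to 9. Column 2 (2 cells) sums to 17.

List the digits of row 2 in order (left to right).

7 9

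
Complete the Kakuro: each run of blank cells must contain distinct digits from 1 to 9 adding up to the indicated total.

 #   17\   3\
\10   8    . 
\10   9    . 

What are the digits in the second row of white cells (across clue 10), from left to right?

9 1

17 in 2 cells must be {8,9}; 3 in 2 cells must be {1,2}.
R1C2 = 10 − 8 = 2 completes the 10 across.
R2C2 = 10 − 9 = 1 completes the 10 across.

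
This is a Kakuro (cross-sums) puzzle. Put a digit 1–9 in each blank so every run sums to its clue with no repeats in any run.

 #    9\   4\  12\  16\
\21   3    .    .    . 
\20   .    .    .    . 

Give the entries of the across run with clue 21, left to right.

3 1 8 9

4 in 2 cells must be {1,3}; 16 in 2 cells must be {7,9}.
R1C2 = 1: the only remaining digit allowed by both the 21 across and the 4 down.
Given what's placed, R1C4 must be 9 to fit the 21 across and 16 down.
R2C1 = 9 − 3 = 6 completes the 9 down.
R2C2 = 4 − 1 = 3 completes the 4 down.
R2C4 = 16 − 9 = 7 completes the 16 down.
R1C3 = 21 − 13 = 8 completes the 21 across.
R2C3 = 20 − 16 = 4 completes the 20 across.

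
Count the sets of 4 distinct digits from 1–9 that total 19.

11

4 distinct digits from 1–9 sum between 10 and 30.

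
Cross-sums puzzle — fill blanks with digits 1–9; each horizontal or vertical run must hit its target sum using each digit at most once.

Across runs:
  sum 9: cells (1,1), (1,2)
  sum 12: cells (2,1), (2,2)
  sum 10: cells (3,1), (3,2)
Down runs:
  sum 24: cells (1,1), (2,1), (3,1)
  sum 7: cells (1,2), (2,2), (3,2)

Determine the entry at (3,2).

1

24 in 3 cells must be {7,8,9}; 7 in 3 cells must be {1,2,4}.
The 12 across and the 7 down share only 4, so (2,2) = 4.
(2,1) = 12 − 4 = 8 completes the 12 across.
Given what's placed, (1,1) must be 7 to fit the 9 across and 24 down.
(1,2) = 9 − 7 = 2 completes the 9 across.
(3,1) = 24 − 15 = 9 completes the 24 down.
(3,2) = 10 − 9 = 1 completes the 10 across.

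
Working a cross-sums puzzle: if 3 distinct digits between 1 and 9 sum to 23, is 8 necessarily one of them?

Yes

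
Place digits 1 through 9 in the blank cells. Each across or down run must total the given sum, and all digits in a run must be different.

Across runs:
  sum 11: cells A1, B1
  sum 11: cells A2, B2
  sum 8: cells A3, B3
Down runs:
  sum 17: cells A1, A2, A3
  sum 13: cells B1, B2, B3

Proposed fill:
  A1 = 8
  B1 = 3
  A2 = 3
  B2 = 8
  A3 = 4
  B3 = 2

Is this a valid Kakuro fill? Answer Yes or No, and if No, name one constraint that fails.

No — the across run A3–B3 sums to 6, not 8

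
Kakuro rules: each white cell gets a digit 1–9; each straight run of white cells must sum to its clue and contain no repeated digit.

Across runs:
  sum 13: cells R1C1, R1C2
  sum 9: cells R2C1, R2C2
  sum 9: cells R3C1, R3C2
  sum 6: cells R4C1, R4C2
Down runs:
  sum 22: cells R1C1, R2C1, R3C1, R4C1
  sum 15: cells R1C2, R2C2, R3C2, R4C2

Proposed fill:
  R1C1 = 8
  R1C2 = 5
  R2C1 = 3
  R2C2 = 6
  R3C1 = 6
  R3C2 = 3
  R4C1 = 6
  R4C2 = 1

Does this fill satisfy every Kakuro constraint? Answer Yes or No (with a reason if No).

No — the across run R4C1–R4C2 sums to 7, not 6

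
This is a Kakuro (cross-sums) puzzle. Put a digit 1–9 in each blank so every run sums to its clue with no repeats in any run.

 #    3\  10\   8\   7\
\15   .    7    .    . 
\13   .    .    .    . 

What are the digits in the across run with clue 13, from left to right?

3 in 2 cells must be {1,2}.
R2C2 = 10 − 7 = 3 completes the 10 down.
Nothing is forced directly, so branch on R1C1, whose candidates are 1 or 2. If R1C1 = 1: that forces R2C1 = 2, R2C4 = 1, after which R1C4 would have to be in {2,3,4,5} for the 15 across but in {6} for the 7 down — contradiction. So R1C1 = 2.
R2C1 = 3 − 2 = 1 completes the 3 down.
No cell is forced outright now. R1C3 can only be 1 or 5 (the digits allowed by both its 15 across and its 8 down). If R1C3 = 5: that forces R1C4 = 1, after which R2C3 would have to be in {2,4,5,7} for the 13 across but in {3} for the 8 down — contradiction. So R1C3 = 1.
R1C4 = 15 − 10 = 5 completes the 15 across.
R2C3 = 8 − 1 = 7 completes the 8 down.
R2C4 = 13 − 11 = 2 completes the 13 across.

1, 3, 7, 2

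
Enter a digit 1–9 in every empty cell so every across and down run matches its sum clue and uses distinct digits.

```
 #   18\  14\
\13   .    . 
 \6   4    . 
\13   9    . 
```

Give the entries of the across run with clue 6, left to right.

4 2

R1C1 = 18 − 13 = 5 completes the 18 down.
R1C2 = 13 − 5 = 8 completes the 13 across.
R2C2 = 6 − 4 = 2 completes the 6 across.
R3C2 = 13 − 9 = 4 completes the 13 across.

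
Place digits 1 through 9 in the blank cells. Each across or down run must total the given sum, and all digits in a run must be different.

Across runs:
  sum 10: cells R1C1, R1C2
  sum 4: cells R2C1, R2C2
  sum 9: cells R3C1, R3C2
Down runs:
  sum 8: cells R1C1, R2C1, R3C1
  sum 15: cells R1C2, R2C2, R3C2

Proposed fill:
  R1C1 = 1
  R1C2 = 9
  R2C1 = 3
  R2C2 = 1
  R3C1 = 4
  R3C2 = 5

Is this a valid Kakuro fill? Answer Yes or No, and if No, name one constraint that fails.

Across: 1+9=10; 3+1=4; 4+5=9. Down: 1+3+4=8; 9+1+5=15. No digit repeats within any run.

Yes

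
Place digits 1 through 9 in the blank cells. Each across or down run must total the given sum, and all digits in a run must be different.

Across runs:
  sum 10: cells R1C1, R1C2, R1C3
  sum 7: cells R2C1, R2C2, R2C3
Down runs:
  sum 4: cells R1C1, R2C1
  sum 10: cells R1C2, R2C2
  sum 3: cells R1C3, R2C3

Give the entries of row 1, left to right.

7 in 3 cells must be {1,2,4}; 4 in 2 cells must be {1,3}; 3 in 2 cells must be {1,2}.
The 7 across and the 4 down share only 1, so R2C1 = 1.
Given what's placed, R2C3 must be 2 to fit the 7 across and 3 down.
R1C1 = 4 − 1 = 3 completes the 4 down.
R1C3 = 3 − 2 = 1 completes the 3 down.
R2C2 = 7 − 3 = 4 completes the 7 across.
R1C2 = 10 − 4 = 6 completes the 10 across.

3 6 1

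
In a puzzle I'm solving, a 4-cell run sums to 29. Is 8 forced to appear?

Yes

The only way to make 29 from 4 distinct digits is {5,7,8,9}, which contains 8.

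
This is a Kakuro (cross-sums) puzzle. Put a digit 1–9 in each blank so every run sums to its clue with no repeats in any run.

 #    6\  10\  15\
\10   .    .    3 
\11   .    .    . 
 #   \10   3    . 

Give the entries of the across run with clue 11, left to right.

4, 2, 5

R3C3 = 10 − 3 = 7 completes the 10 across.
R2C3 = 15 − 10 = 5 completes the 15 down.
R2C2 = 2: the only remaining digit allowed by both the 11 across and the 10 down.
R1C2 = 10 − 5 = 5 completes the 10 down.
R2C1 = 11 − 7 = 4 completes the 11 across.
R1C1 = 10 − 8 = 2 completes the 10 across.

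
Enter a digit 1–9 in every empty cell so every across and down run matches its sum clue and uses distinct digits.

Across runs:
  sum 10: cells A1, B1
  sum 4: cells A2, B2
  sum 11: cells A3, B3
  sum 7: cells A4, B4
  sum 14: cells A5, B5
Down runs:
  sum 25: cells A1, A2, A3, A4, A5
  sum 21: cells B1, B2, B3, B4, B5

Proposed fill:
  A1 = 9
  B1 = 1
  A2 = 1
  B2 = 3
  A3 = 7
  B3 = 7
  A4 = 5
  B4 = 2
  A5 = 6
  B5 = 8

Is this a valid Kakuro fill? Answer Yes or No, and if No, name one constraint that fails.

No — the down run A1–A5 sums to 28, not 25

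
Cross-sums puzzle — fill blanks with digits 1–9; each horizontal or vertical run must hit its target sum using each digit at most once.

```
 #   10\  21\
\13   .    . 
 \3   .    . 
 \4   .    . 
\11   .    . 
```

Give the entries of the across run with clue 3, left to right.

3 in 2 cells must be {1,2}; 4 in 2 cells must be {1,3}; 10 in 4 cells must be {1,2,3,4}.
Only 4 fits R1C1 under both its across sum 13 and down sum 10.
R1C2 = 13 − 4 = 9 completes the 13 across.
Nothing is forced directly, so branch on R3C2, whose candidates are 1 or 3. If R3C2 = 1: then R2C2 would have to be in {1,2} for the 3 across but in {3,4,5,6,7,8} for the 21 down — contradiction. So R3C2 = 3.
R3C1 = 4 − 3 = 1 completes the 4 across.
R2C1 = 2: the only remaining digit allowed by both the 3 across and the 10 down.
R2C2 = 3 − 2 = 1 completes the 3 across.

2 1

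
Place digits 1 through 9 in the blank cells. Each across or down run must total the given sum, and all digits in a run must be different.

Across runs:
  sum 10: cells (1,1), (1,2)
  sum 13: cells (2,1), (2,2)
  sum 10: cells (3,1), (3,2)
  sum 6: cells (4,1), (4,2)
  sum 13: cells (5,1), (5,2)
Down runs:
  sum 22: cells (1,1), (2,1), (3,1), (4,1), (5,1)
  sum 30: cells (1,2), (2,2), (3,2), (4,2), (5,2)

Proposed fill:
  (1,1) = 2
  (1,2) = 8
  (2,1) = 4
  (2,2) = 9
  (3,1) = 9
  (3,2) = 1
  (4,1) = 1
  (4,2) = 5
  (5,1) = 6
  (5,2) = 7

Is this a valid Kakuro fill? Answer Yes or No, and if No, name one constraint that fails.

Across: 2+8=10; 4+9=13; 9+1=10; 1+5=6; 6+7=13. Down: 2+4+9+1+6=22; 8+9+1+5+7=30. No digit repeats within any run.

Yes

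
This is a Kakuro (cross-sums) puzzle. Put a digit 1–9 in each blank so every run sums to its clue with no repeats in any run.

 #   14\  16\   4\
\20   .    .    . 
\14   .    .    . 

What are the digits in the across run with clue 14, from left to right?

16 in 2 cells must be {7,9}; 4 in 2 cells must be {1,3}.
The 20 across and the 4 down share only 3, so R1C3 = 3.
R2C3 = 4 − 3 = 1 completes the 4 down.
Given what's placed, R1C2 must be 9 to fit the 20 across and 16 down.
R2C2 = 16 − 9 = 7 completes the 16 down.
R1C1 = 20 − 12 = 8 completes the 20 across.
R2C1 = 14 − 8 = 6 completes the 14 across.

6 7 1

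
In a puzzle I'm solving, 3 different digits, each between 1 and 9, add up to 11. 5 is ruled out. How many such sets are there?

4

3 distinct digits from 1–9 sum between 6 and 24.
Dropping sets that contain 5.
Enumerating: {1,2,8}, {1,3,7}, {1,4,6}, {2,3,6}.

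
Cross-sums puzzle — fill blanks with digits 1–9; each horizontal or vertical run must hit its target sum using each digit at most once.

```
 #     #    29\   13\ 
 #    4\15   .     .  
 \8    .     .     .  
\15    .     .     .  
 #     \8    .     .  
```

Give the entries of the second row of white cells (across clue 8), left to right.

4 in 2 cells must be {1,3}; 29 in 4 cells must be {5,7,8,9}.
Only 5 fits R2C2 under both its across sum 8 and down sum 29.
Given what's placed, R4C2 must be 7 to fit the 8 across and 29 down.
R4C3 = 8 − 7 = 1 completes the 8 across.
R2C1 = 1: the only remaining digit allowed by both the 8 across and the 4 down.
R2C3 = 8 − 6 = 2 completes the 8 across.

1 5 2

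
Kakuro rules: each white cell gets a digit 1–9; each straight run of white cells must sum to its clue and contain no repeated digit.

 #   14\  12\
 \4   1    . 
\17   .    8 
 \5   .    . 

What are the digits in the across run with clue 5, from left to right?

4 in 2 cells must be {1,3}; 17 in 2 cells must be {8,9}.
R1C2 = 4 − 1 = 3 completes the 4 across.
R2C1 = 17 − 8 = 9 completes the 17 across.
R3C1 = 14 − 10 = 4 completes the 14 down.
R3C2 = 5 − 4 = 1 completes the 5 across.

4 1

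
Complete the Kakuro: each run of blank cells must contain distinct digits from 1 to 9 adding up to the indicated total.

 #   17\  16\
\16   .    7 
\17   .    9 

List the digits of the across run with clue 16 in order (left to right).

9 7

16 in 2 cells must be {7,9}; 17 in 2 cells must be {8,9}.
R1C1 = 16 − 7 = 9 completes the 16 across.
R2C1 = 17 − 9 = 8 completes the 17 across.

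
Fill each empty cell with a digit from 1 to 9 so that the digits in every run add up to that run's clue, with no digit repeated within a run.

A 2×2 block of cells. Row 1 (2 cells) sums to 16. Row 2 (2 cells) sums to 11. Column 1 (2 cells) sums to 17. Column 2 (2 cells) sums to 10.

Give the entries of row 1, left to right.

9 7

16 in 2 cells must be {7,9}; 17 in 2 cells must be {8,9}.
The 16 across and the 17 down share only 9, so (1,1) = 9.
(1,2) = 16 − 9 = 7 completes the 16 across.
(2,1) = 17 − 9 = 8 completes the 17 down.
(2,2) = 11 − 8 = 3 completes the 11 across.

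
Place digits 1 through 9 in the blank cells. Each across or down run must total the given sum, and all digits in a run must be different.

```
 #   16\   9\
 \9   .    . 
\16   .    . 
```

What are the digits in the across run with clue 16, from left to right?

16 in 2 cells must be {7,9}.
The 9 across and the 16 down share only 7, so R1C1 = 7.
R1C2 = 9 − 7 = 2 completes the 9 across.
R2C1 = 16 − 7 = 9 completes the 16 down.
R2C2 = 16 − 9 = 7 completes the 16 across.

9 7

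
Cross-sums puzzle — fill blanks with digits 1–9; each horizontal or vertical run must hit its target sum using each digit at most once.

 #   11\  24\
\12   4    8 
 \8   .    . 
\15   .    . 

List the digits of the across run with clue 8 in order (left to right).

24 in 3 cells must be {7,8,9}.
R2C2 = 7: the only remaining digit allowed by both the 8 across and the 24 down.
R3C1 = 6: the only remaining digit allowed by both the 15 across and the 11 down.
R3C2 = 15 − 6 = 9 completes the 15 across.
R2C1 = 8 − 7 = 1 completes the 8 across.

1, 7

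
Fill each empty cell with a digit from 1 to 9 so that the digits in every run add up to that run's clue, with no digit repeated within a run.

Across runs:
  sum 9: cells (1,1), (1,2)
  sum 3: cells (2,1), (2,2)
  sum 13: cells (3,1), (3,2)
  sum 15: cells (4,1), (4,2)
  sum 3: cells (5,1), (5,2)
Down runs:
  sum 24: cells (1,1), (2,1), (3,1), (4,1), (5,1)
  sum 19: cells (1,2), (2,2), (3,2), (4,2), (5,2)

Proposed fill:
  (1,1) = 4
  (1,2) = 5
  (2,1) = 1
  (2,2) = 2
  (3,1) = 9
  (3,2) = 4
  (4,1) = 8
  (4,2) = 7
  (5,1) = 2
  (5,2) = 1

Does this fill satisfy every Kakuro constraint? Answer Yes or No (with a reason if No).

Yes

Across: 4+5=9; 1+2=3; 9+4=13; 8+7=15; 2+1=3. Down: 4+1+9+8+2=24; 5+2+4+7+1=19. No digit repeats within any run.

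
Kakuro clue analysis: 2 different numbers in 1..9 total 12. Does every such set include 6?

No

Counterexample: {3,9} sums to 12 without using 6.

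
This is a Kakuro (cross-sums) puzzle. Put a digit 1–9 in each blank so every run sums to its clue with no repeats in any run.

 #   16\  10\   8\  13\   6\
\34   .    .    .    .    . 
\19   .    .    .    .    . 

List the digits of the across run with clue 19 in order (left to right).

7, 4, 1, 5, 2

34 in 5 cells must be {4,6,7,8,9}; 16 in 2 cells must be {7,9}.
Only 4 fits R1C5 under both its across sum 34 and down sum 6.
R2C5 = 6 − 4 = 2 completes the 6 down.
Nothing is forced directly, so branch on R1C3, whose candidates are 6 or 7. If R1C3 = 6: then R2C3 would have to be in {1,3,4,5,6,7,8,9} for the 19 across but in {2} for the 8 down — contradiction. So R1C3 = 7.
R1C1 = 9: the only remaining digit allowed by both the 34 across and the 16 down.
R2C1 = 16 − 9 = 7 completes the 16 down.
R2C3 = 8 − 7 = 1 completes the 8 down.
Nothing is forced directly, so branch on R1C2, whose candidates are 6 or 8. If R1C2 = 8: that forces R1C4 = 6, after which R2C2 would have to be in {3,4,5,6} for the 19 across but in {2} for the 10 down — contradiction. So R1C2 = 6.
R1C4 = 34 − 26 = 8 completes the 34 across.
R2C2 = 10 − 6 = 4 completes the 10 down.
R2C4 = 19 − 14 = 5 completes the 19 across.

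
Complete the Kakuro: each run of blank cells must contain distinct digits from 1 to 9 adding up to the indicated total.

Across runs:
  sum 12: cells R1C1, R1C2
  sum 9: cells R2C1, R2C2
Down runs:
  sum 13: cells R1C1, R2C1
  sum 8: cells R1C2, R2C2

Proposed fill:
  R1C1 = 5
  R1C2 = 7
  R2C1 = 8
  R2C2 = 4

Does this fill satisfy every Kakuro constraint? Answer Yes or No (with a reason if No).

No — the down run R1C2–R2C2 sums to 11, not 8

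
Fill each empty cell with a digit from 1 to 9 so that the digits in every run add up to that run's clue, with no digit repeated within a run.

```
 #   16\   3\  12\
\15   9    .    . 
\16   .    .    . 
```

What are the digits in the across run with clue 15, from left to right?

9 2 4

16 in 2 cells must be {7,9}; 3 in 2 cells must be {1,2}.
R2C1 = 16 − 9 = 7 completes the 16 down.
Given what's placed, R2C2 must be 1 to fit the 16 across and 3 down.
R2C3 = 16 − 8 = 8 completes the 16 across.
R1C2 = 3 − 1 = 2 completes the 3 down.
R1C3 = 15 − 11 = 4 completes the 15 across.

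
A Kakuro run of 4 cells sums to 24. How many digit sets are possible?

8

4 distinct digits from 1–9 sum between 10 and 30.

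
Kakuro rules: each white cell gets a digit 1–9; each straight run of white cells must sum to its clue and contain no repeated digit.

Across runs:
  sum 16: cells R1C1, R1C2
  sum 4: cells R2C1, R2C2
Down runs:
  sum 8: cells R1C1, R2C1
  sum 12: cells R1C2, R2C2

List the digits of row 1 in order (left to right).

16 in 2 cells must be {7,9}; 4 in 2 cells must be {1,3}.
The 16 across and the 8 down share only 7, so R1C1 = 7.
R1C2 = 16 − 7 = 9 completes the 16 across.
R2C1 = 8 − 7 = 1 completes the 8 down.
R2C2 = 4 − 1 = 3 completes the 4 across.

7 9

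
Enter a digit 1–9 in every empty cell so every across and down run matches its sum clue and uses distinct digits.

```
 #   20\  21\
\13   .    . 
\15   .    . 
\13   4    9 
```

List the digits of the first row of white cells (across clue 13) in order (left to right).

9, 4

No cell is forced outright now. R1C1 can only be 7 or 9 (the digits allowed by both its 13 across and its 20 down). If R1C1 = 7: then R1C2 would have to be in {6} for the 13 across but in {4,5,7,8} for the 21 down — contradiction. So R1C1 = 9.
R1C2 = 13 − 9 = 4 completes the 13 across.
R2C1 = 20 − 13 = 7 completes the 20 down.
R2C2 = 15 − 7 = 8 completes the 15 across.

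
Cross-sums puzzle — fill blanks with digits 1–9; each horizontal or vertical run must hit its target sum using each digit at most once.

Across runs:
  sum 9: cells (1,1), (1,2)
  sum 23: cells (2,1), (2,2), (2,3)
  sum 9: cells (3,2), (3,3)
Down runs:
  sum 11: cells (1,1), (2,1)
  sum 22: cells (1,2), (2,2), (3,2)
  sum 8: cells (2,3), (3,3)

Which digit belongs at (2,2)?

23 in 3 cells must be {6,8,9}.
The 23 across and the 8 down share only 6, so (2,3) = 6.
(3,3) = 8 − 6 = 2 completes the 8 down.
(3,2) = 9 − 2 = 7 completes the 9 across.
(1,2) = 6: the only remaining digit allowed by both the 9 across and the 22 down.
(2,2) = 22 − 13 = 9 completes the 22 down.
(1,1) = 9 − 6 = 3 completes the 9 across.
(2,1) = 23 − 15 = 8 completes the 23 across.

9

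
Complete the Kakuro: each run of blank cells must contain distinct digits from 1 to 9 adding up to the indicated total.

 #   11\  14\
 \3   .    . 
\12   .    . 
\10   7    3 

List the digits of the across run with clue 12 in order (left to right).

3 in 2 cells must be {1,2}.
Given what's placed, R1C1 must be 1 to fit the 3 across and 11 down.
R1C2 = 3 − 1 = 2 completes the 3 across.
R2C1 = 11 − 8 = 3 completes the 11 down.
R2C2 = 12 − 3 = 9 completes the 12 across.

3, 9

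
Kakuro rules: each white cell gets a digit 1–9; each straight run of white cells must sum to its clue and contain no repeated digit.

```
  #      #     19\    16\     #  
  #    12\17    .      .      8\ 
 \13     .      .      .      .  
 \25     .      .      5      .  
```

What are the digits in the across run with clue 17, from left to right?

8, 9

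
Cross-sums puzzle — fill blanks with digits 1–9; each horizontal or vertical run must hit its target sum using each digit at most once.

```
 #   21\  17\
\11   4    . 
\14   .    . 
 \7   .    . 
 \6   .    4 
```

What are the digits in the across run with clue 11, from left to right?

4 7

R1C2 = 11 − 4 = 7 completes the 11 across.
R2C2 = 5: the only remaining digit allowed by both the 14 across and the 17 down.
R3C2 = 17 − 16 = 1 completes the 17 down.
R4C1 = 6 − 4 = 2 completes the 6 across.
R2C1 = 14 − 5 = 9 completes the 14 across.
R3C1 = 7 − 1 = 6 completes the 7 across.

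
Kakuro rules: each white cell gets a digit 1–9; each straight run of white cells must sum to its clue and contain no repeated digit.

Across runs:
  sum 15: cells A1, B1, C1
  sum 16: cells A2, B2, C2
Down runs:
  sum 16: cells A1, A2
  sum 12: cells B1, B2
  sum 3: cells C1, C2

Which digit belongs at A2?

7

16 in 2 cells must be {7,9}; 3 in 2 cells must be {1,2}.
Nothing is forced directly, so branch on A1, whose candidates are 7 or 9. If A1 = 7: that forces C1 = 2, A2 = 9, C2 = 1, after which B1 would have to be in {6} for the 15 across but in {3,4,5,7,8,9} for the 12 down — contradiction. So A1 = 9.
A2 = 16 − 9 = 7 completes the 16 down.
Given what's placed, C2 must be 1 to fit the 16 across and 3 down.
C1 = 3 − 1 = 2 completes the 3 down.
B2 = 16 − 8 = 8 completes the 16 across.
B1 = 15 − 11 = 4 completes the 15 across.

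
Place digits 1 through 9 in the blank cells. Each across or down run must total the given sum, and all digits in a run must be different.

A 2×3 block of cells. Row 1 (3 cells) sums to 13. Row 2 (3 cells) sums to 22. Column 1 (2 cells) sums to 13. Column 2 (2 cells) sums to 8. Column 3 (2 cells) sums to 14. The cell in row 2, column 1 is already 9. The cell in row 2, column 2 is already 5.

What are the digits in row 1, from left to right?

4, 3, 6

(1,1) = 13 − 9 = 4 completes the 13 down.
(1,2) = 8 − 5 = 3 completes the 8 down.
(1,3) = 13 − 7 = 6 completes the 13 across.
(2,3) = 22 − 14 = 8 completes the 22 across.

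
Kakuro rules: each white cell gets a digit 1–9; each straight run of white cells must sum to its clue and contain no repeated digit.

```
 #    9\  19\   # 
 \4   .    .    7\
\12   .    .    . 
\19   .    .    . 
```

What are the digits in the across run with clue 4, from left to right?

4 in 2 cells must be {1,3}.
Only 3 fits R1C2 under both its across sum 4 and down sum 19.
R1C1 = 4 − 3 = 1 completes the 4 across.

1 3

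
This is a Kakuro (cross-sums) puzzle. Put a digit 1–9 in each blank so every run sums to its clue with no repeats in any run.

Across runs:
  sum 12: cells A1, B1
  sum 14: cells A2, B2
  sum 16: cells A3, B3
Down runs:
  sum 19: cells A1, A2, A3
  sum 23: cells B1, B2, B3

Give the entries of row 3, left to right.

16 in 2 cells must be {7,9}; 23 in 3 cells must be {6,8,9}.
The 16 across and the 23 down share only 9, so B3 = 9.
Given what's placed, B1 must be 8 to fit the 12 across and 23 down.
B2 = 23 − 17 = 6 completes the 23 down.
A3 = 16 − 9 = 7 completes the 16 across.
A1 = 12 − 8 = 4 completes the 12 across.
A2 = 14 − 6 = 8 completes the 14 across.

7 9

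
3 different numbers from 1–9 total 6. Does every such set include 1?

Yes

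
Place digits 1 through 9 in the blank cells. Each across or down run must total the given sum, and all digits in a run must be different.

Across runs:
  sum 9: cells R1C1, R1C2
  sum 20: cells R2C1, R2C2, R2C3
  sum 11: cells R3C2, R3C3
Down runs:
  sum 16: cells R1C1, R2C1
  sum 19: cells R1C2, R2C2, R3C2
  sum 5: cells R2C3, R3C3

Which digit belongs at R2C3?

16 in 2 cells must be {7,9}.
The 9 across and the 16 down share only 7, so R1C1 = 7.
R1C2 = 9 − 7 = 2 completes the 9 across.
R2C1 = 16 − 7 = 9 completes the 16 down.
R2C2 = 8: the only remaining digit allowed by both the 20 across and the 19 down.
R2C3 = 20 − 17 = 3 completes the 20 across.
R3C2 = 19 − 10 = 9 completes the 19 down.
R3C3 = 11 − 9 = 2 completes the 11 across.

3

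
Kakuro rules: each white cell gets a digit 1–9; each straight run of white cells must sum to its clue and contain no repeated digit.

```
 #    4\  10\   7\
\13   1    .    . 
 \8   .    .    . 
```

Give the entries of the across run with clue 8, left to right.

3 1 4

4 in 2 cells must be {1,3}.
R2C1 = 4 − 1 = 3 completes the 4 down.
Nothing is forced directly, so branch on R2C2, whose candidates are 1 or 4. If R2C2 = 4: then R1C2 would have to be in {3,4,5,7,8,9} for the 13 across but in {6} for the 10 down — contradiction. So R2C2 = 1.
R1C2 = 10 − 1 = 9 completes the 10 down.
R1C3 = 13 − 10 = 3 completes the 13 across.
R2C3 = 8 − 4 = 4 completes the 8 across.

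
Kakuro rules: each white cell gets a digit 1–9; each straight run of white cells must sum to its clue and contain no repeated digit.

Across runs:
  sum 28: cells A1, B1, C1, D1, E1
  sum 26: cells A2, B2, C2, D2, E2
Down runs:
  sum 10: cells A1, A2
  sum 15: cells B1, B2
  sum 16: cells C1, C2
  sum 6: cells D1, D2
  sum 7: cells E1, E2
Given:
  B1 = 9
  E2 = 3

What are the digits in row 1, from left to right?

3 9 7 5 4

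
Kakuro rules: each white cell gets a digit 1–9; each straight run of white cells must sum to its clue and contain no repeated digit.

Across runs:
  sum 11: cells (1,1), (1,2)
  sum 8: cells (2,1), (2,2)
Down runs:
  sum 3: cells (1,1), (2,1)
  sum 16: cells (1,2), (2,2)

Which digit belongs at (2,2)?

3 in 2 cells must be {1,2}; 16 in 2 cells must be {7,9}.
The 11 across and the 3 down share only 2, so (1,1) = 2.
(1,2) = 11 − 2 = 9 completes the 11 across.
(2,1) = 3 − 2 = 1 completes the 3 down.
(2,2) = 8 − 1 = 7 completes the 8 across.

7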